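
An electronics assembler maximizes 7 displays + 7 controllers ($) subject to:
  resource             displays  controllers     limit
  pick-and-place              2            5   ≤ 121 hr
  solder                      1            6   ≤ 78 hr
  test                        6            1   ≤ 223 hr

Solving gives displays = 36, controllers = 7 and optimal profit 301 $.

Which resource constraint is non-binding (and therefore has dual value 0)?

pick-and-place: 107/121 (slack 14)
solder: 78/78 (binding)
test: 223/223 (binding)
By complementary slackness, a constraint with positive slack has shadow price 0 → pick-and-place.

pick-and-place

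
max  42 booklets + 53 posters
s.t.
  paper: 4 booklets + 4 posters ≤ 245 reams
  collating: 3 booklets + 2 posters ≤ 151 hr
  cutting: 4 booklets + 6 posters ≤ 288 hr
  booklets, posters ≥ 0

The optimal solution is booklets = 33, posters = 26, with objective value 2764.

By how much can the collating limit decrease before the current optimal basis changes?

55

Binding constraints: collating, cutting. The basis is B = [[3,2],[4,6]] with det 10.
Per unit decrease in collating, x* moves by d = (-0.6, 0.4).
The basis stays optimal until booklets reaches 0; allowable decrease = 55 hr.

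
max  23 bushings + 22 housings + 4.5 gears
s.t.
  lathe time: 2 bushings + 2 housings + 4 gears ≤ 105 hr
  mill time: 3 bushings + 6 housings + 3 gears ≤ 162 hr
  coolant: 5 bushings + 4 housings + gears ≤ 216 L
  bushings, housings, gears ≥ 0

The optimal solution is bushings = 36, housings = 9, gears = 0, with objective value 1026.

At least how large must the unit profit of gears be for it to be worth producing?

7

At the optimum: lathe time uses 90 of 105 (slack = 15); mill time uses 162 of 162 (binding); coolant uses 216 of 216 (binding).
Since lathe time is not tight, its dual is 0.
From A_Bᵀ y = c: 3·y_mill time + 5·y_coolant = 23; 6·y_mill time + 4·y_coolant = 22.
This yields shadow prices y_mill time = 1, y_coolant = 4.
gears enters the basis when its profit ≥ yᵀa₃ = 1·3 + 4·1 = 7.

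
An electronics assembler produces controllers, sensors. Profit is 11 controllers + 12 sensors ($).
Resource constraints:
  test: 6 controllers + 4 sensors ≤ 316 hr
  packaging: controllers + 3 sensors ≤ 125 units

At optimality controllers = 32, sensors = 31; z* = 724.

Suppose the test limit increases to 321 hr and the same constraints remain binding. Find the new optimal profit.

Both test and packaging are binding at x*.
Dual feasibility on the basic columns requires 6·y_test + 1·y_packaging = 11, 4·y_test + 3·y_packaging = 12.
→ y_test = 1.5 and y_packaging = 2.
Δz = y_test·Δb = 1.5 × (5) = 7.5, so new z* = 724 + 7.5 = 731.5.

731.5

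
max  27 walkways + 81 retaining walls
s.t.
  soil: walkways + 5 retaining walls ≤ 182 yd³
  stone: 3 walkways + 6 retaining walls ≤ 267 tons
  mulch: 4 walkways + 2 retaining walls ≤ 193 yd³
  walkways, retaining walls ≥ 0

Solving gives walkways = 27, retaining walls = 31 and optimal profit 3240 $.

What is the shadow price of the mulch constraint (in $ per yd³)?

Check each constraint at x*: soil 182/182 (tight); stone 267/267 (tight); mulch 170/193 (slack 23).
Since mulch is not tight, its dual is 0.
Dual feasibility on the basic columns requires 1·y_soil + 3·y_stone = 27, 5·y_soil + 6·y_stone = 81.
Solving: y_soil = 9, y_stone = 6.
Shadow price of mulch = 0.

0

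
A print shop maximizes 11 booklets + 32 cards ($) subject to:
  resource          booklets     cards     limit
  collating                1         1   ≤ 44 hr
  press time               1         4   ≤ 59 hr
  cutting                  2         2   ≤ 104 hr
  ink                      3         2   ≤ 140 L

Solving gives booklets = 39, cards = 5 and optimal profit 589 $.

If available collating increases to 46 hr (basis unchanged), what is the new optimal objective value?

Binding: collating and press time. Non-binding: cutting (16 unused), ink (13 unused).
Since cutting, ink are not tight, their duals are 0.
The binding rows give the dual system: 1·y_collating + 1·y_press time = 11 and 1·y_collating + 4·y_press time = 32.
This yields shadow prices y_collating = 4, y_press time = 7.
Δz = y_collating·Δb = 4 × (2) = 8, so new z* = 589 + 8 = 597.

597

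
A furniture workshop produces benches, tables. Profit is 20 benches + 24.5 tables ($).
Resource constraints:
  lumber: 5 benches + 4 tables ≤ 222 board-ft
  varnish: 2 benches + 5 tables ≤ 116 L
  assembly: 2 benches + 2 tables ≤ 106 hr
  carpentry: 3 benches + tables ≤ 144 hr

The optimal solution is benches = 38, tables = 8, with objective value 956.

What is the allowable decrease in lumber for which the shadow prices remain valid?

129.2

Binding constraints: lumber, varnish. The basis is B = [[5,4],[2,5]] with det 17.
Per unit decrease in lumber, x* moves by d = (-0.2941, 0.1176).
The basis stays optimal until benches reaches 0; allowable decrease = 129.2 board-ft.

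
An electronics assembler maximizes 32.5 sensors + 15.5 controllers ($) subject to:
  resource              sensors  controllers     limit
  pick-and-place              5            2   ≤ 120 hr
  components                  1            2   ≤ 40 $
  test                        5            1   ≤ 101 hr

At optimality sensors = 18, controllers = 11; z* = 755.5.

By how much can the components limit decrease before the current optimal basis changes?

19.8

Binding constraints: components, test. The basis is B = [[1,2],[5,1]] with det -9.
Per unit decrease in components, x* moves by d = (0.1111, -0.5556).
The basis stays optimal until controllers reaches 0; allowable decrease = 19.8 $.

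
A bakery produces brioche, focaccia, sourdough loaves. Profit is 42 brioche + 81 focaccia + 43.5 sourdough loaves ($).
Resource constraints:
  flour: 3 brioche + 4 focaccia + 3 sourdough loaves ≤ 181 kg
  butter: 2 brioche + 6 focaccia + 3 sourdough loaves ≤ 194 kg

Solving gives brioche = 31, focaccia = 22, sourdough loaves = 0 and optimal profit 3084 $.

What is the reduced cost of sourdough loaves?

-6

Both flour and butter are binding at x*.
The binding rows give the dual system: 3·y_flour + 2·y_butter = 42 and 4·y_flour + 6·y_butter = 81.
This yields shadow prices y_flour = 9, y_butter = 7.5.
Reduced cost of sourdough loaves: c₃ − yᵀa₃ = 43.5 − (9·3 + 7.5·3) = 43.5 − 49.5 = -6.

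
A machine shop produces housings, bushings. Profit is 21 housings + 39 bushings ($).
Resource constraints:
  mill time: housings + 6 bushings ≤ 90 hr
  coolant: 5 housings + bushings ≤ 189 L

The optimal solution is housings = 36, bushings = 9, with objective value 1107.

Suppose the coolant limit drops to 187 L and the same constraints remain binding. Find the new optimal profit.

At the optimum: mill time uses 90 of 90 (binding); coolant uses 189 of 189 (binding).
The binding rows give the dual system: 1·y_mill time + 5·y_coolant = 21 and 6·y_mill time + 1·y_coolant = 39.
→ y_mill time = 6 and y_coolant = 3.
Δz = y_coolant·Δb = 3 × (-2) = -6, so new z* = 1107 − 6 = 1101.

1101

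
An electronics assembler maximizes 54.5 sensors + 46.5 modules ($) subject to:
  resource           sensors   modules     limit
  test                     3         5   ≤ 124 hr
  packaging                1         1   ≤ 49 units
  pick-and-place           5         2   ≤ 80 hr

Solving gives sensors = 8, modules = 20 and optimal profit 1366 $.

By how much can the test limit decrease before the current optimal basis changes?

76

Binding constraints: test, pick-and-place. The basis is B = [[3,5],[5,2]] with det -19.
Per unit decrease in test, x* moves by d = (0.1053, -0.2632).
The basis stays optimal until modules reaches 0; allowable decrease = 76 hr.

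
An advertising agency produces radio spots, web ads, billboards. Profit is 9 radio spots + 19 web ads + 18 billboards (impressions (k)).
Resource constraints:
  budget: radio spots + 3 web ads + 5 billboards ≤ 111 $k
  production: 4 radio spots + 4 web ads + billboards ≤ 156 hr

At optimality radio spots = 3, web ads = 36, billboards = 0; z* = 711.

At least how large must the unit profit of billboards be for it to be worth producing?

Check each constraint at x*: budget 111/111 (tight); production 156/156 (tight).
The binding rows give the dual system: 1·y_budget + 4·y_production = 9 and 3·y_budget + 4·y_production = 19.
This yields shadow prices y_budget = 5, y_production = 1.
billboards enters the basis when its profit ≥ yᵀa₃ = 5·5 + 1·1 = 26.

26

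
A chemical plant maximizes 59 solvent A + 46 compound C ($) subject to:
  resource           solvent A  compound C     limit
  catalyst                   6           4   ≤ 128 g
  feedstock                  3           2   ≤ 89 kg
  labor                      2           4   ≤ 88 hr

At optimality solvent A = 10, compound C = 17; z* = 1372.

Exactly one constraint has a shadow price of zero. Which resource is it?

feedstock

catalyst: 128/128 (binding)
feedstock: 64/89 (slack 25)
labor: 88/88 (binding)
By complementary slackness, a constraint with positive slack has shadow price 0 → feedstock.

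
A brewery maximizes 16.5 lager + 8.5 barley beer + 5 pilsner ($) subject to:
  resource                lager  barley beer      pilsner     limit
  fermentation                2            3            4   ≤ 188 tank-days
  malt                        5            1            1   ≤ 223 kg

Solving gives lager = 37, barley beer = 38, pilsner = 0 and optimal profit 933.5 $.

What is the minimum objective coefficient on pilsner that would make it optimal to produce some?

At the optimum: fermentation uses 188 of 188 (binding); malt uses 223 of 223 (binding).
The binding rows give the dual system: 2·y_fermentation + 5·y_malt = 16.5 and 3·y_fermentation + 1·y_malt = 8.5.
This yields shadow prices y_fermentation = 2, y_malt = 2.5.
pilsner enters the basis when its profit ≥ yᵀa₃ = 2·4 + 2.5·1 = 10.5.

10.5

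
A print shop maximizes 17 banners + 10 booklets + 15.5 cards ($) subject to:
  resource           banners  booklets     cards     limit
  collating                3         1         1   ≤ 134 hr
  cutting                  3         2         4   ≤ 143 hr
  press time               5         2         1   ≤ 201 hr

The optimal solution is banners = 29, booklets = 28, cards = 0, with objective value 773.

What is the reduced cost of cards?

Binding: cutting and press time. Non-binding: collating (19 unused).
Since collating is not tight, its dual is 0.
Dual feasibility on the basic columns requires 3·y_cutting + 5·y_press time = 17, 2·y_cutting + 2·y_press time = 10.
This yields shadow prices y_cutting = 4, y_press time = 1.
Reduced cost of cards: c₃ − yᵀa₃ = 15.5 − (4·4 + 1·1) = 15.5 − 17 = -1.5.

-1.5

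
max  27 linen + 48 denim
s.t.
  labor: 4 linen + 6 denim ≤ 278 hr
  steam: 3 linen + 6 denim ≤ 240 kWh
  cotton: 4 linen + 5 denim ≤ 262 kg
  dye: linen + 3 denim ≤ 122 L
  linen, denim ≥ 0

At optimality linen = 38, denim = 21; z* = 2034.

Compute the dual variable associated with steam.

5

Check each constraint at x*: labor 278/278 (tight); steam 240/240 (tight); cotton 257/262 (slack 5); dye 101/122 (slack 21).
Slack constraints have shadow price 0 (complementary slackness).
The binding rows give the dual system: 4·y_labor + 3·y_steam = 27 and 6·y_labor + 6·y_steam = 48.
This yields shadow prices y_labor = 3, y_steam = 5.
Shadow price of steam = 5.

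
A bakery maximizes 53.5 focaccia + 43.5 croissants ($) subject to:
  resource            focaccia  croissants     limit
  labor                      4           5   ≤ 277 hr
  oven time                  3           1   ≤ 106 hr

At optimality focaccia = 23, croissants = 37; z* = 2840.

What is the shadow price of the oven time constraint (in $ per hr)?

At the optimum: labor uses 277 of 277 (binding); oven time uses 106 of 106 (binding).
Dual feasibility on the basic columns requires 4·y_labor + 3·y_oven time = 53.5, 5·y_labor + 1·y_oven time = 43.5.
Solving: y_labor = 7, y_oven time = 8.5.
Shadow price of oven time = 8.5.

8.5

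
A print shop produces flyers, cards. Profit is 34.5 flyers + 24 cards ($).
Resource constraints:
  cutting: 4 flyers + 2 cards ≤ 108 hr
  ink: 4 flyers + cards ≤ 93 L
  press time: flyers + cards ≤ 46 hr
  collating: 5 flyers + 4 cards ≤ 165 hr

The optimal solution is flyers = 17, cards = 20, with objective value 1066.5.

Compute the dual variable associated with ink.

At the optimum: cutting uses 108 of 108 (binding); ink uses 88 of 93 (slack = 5); press time uses 37 of 46 (slack = 9); collating uses 165 of 165 (binding).
By complementary slackness, y = 0 for the non-binding constraints.
From A_Bᵀ y = c: 4·y_cutting + 5·y_collating = 34.5; 2·y_cutting + 4·y_collating = 24.
This yields shadow prices y_cutting = 3, y_collating = 4.5.
Shadow price of ink = 0.

0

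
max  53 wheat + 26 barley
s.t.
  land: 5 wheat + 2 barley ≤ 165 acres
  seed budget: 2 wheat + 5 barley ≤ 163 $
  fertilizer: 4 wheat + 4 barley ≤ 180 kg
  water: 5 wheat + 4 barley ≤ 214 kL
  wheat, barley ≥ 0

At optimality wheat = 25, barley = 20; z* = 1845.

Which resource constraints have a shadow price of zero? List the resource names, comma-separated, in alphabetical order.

land: 165/165 (binding)
seed budget: 150/163 (slack 13)
fertilizer: 180/180 (binding)
water: 205/214 (slack 9)
By complementary slackness, a constraint with positive slack has shadow price 0 → seed budget, water.

seed budget, water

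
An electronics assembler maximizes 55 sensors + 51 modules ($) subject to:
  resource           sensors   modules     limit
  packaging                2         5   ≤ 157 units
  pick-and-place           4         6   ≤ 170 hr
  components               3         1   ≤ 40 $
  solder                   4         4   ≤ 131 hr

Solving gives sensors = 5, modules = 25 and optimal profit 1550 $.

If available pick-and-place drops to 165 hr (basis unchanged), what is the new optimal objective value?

At the optimum: packaging uses 135 of 157 (slack = 22); pick-and-place uses 170 of 170 (binding); components uses 40 of 40 (binding); solder uses 120 of 131 (slack = 11).
By complementary slackness, y = 0 for the non-binding constraints.
The binding rows give the dual system: 4·y_pick-and-place + 3·y_components = 55 and 6·y_pick-and-place + 1·y_components = 51.
Solving: y_pick-and-place = 7, y_components = 9.
Δz = y_pick-and-place·Δb = 7 × (-5) = -35, so new z* = 1550 − 35 = 1515.

1515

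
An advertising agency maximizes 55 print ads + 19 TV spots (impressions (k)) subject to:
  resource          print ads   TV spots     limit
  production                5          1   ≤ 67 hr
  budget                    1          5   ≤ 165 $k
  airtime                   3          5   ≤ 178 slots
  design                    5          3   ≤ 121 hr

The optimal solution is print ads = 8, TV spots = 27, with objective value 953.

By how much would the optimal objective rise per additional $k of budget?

0

Check each constraint at x*: production 67/67 (tight); budget 143/165 (slack 22); airtime 159/178 (slack 19); design 121/121 (tight).
By complementary slackness, y = 0 for the non-binding constraints.
From A_Bᵀ y = c: 5·y_production + 5·y_design = 55; 1·y_production + 3·y_design = 19.
→ y_production = 7 and y_design = 4.
Shadow price of budget = 0.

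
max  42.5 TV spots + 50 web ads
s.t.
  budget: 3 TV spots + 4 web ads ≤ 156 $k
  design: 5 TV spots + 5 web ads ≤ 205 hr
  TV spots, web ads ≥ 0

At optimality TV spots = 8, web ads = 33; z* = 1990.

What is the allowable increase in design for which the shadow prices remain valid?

Binding constraints: budget, design. The basis is B = [[3,4],[5,5]] with det -5.
Per unit increase in design, x* moves by d = (0.8, -0.6).
The basis stays optimal until web ads reaches 0; allowable increase = 55 hr.

55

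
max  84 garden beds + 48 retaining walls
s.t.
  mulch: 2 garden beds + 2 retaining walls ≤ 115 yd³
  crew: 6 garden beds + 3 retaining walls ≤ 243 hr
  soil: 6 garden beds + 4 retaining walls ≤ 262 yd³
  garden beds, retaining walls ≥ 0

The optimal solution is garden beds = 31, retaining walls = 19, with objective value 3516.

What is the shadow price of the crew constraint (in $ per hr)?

8

Binding: crew and soil. Non-binding: mulch (15 unused).
Since mulch is not tight, its dual is 0.
From A_Bᵀ y = c: 6·y_crew + 6·y_soil = 84; 3·y_crew + 4·y_soil = 48.
→ y_crew = 8 and y_soil = 6.
Shadow price of crew = 8.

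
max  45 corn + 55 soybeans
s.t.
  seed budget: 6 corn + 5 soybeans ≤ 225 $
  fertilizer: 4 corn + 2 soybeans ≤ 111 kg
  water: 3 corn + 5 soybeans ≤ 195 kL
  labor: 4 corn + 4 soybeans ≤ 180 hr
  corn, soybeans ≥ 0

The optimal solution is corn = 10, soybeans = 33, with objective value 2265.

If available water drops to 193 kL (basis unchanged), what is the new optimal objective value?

Check each constraint at x*: seed budget 225/225 (tight); fertilizer 106/111 (slack 5); water 195/195 (tight); labor 172/180 (slack 8).
Slack constraints have shadow price 0 (complementary slackness).
The binding rows give the dual system: 6·y_seed budget + 3·y_water = 45 and 5·y_seed budget + 5·y_water = 55.
→ y_seed budget = 4 and y_water = 7.
Δz = y_water·Δb = 7 × (-2) = -14, so new z* = 2265 − 14 = 2251.

2251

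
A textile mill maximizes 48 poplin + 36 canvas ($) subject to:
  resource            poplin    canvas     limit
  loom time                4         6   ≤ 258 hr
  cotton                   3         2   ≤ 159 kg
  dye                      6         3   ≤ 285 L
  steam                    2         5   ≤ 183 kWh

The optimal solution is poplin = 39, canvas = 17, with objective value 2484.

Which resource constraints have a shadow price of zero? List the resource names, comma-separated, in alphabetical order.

loom time: 258/258 (binding)
cotton: 151/159 (slack 8)
dye: 285/285 (binding)
steam: 163/183 (slack 20)
By complementary slackness, a constraint with positive slack has shadow price 0 → cotton, steam.

cotton, steam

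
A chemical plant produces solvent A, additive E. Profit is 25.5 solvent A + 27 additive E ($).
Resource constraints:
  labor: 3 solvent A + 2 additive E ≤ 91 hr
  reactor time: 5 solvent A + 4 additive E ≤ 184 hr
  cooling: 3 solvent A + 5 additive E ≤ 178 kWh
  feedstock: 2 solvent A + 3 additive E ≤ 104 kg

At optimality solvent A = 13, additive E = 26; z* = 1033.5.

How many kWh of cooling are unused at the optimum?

cooling used = 3·13 + 5·26 = 169; slack = 178 − 169 = 9.

9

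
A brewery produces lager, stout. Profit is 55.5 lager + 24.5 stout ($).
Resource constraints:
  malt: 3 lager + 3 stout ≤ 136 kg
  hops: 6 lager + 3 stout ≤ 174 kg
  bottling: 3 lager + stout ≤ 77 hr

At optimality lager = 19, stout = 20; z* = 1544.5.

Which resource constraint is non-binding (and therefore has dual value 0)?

malt: 117/136 (slack 19)
hops: 174/174 (binding)
bottling: 77/77 (binding)
By complementary slackness, a constraint with positive slack has shadow price 0 → malt.

malt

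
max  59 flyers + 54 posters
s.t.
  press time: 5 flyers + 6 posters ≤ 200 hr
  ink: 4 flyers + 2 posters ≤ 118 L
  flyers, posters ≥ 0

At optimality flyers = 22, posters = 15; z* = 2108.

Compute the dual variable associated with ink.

At the optimum: press time uses 200 of 200 (binding); ink uses 118 of 118 (binding).
The binding rows give the dual system: 5·y_press time + 4·y_ink = 59 and 6·y_press time + 2·y_ink = 54.
→ y_press time = 7 and y_ink = 6.
Shadow price of ink = 6.

6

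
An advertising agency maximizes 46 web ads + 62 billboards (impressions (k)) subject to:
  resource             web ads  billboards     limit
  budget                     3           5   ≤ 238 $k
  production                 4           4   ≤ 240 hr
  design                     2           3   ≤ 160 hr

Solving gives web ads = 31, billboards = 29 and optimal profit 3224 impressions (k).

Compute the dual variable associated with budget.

At the optimum: budget uses 238 of 238 (binding); production uses 240 of 240 (binding); design uses 149 of 160 (slack = 11).
Slack constraints have shadow price 0 (complementary slackness).
Dual feasibility on the basic columns requires 3·y_budget + 4·y_production = 46, 5·y_budget + 4·y_production = 62.
Solving: y_budget = 8, y_production = 5.5.
Shadow price of budget = 8.

8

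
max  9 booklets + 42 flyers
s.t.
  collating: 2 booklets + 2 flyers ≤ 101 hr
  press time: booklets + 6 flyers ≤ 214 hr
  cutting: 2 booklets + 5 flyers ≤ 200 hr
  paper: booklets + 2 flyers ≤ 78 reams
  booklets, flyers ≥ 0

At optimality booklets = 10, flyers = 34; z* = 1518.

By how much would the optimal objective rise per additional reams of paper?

3

At the optimum: collating uses 88 of 101 (slack = 13); press time uses 214 of 214 (binding); cutting uses 190 of 200 (slack = 10); paper uses 78 of 78 (binding).
Slack constraints have shadow price 0 (complementary slackness).
Dual feasibility on the basic columns requires 1·y_press time + 1·y_paper = 9, 6·y_press time + 2·y_paper = 42.
Solving: y_press time = 6, y_paper = 3.
Shadow price of paper = 3.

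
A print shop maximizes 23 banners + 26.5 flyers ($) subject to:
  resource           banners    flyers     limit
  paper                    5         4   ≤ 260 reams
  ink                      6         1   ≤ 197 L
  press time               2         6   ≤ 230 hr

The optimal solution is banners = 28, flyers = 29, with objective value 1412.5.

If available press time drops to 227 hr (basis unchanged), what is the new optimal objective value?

Binding: ink and press time. Non-binding: paper (4 unused).
Slack constraints have shadow price 0 (complementary slackness).
The binding rows give the dual system: 6·y_ink + 2·y_press time = 23 and 1·y_ink + 6·y_press time = 26.5.
This yields shadow prices y_ink = 2.5, y_press time = 4.
Δz = y_press time·Δb = 4 × (-3) = -12, so new z* = 1412.5 − 12 = 1400.5.

1400.5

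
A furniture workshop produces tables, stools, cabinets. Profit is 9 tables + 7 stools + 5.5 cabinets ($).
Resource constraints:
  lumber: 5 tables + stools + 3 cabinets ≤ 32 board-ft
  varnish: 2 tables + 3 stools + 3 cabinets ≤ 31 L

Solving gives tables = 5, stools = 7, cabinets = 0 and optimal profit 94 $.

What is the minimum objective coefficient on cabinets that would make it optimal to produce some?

9

Check each constraint at x*: lumber 32/32 (tight); varnish 31/31 (tight).
The binding rows give the dual system: 5·y_lumber + 2·y_varnish = 9 and 1·y_lumber + 3·y_varnish = 7.
Solving: y_lumber = 1, y_varnish = 2.
cabinets enters the basis when its profit ≥ yᵀa₃ = 1·3 + 2·3 = 9.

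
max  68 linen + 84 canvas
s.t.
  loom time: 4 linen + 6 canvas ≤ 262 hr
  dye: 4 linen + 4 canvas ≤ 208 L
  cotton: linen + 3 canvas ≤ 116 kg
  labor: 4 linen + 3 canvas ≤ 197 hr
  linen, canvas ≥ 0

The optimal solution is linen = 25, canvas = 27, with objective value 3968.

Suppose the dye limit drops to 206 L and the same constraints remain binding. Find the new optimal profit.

Binding: loom time and dye. Non-binding: cotton (10 unused), labor (16 unused).
Slack constraints have shadow price 0 (complementary slackness).
Dual feasibility on the basic columns requires 4·y_loom time + 4·y_dye = 68, 6·y_loom time + 4·y_dye = 84.
→ y_loom time = 8 and y_dye = 9.
Δz = y_dye·Δb = 9 × (-2) = -18, so new z* = 3968 − 18 = 3950.

3950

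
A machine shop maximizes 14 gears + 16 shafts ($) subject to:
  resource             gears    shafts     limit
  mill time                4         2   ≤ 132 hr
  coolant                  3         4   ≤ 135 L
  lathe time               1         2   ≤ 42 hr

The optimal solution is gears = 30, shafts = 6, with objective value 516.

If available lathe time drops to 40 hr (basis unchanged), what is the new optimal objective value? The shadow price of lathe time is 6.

Δb = -2, so new z* = 516 + (6)·(-2) = 516 − 12 = 504.

504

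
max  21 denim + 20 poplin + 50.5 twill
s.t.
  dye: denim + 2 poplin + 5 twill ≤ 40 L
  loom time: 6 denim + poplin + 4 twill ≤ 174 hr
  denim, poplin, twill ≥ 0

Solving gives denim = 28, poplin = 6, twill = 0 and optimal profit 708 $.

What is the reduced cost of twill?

Check each constraint at x*: dye 40/40 (tight); loom time 174/174 (tight).
From A_Bᵀ y = c: 1·y_dye + 6·y_loom time = 21; 2·y_dye + 1·y_loom time = 20.
Solving: y_dye = 9, y_loom time = 2.
Reduced cost of twill: c₃ − yᵀa₃ = 50.5 − (9·5 + 2·4) = 50.5 − 53 = -2.5.

-2.5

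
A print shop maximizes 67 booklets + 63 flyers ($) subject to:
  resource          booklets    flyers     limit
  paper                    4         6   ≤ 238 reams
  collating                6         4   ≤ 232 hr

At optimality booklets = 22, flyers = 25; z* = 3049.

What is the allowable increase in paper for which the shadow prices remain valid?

110

Binding constraints: paper, collating. The basis is B = [[4,6],[6,4]] with det -20.
Per unit increase in paper, x* moves by d = (-0.2, 0.3).
The basis stays optimal until booklets reaches 0; allowable increase = 110 reams.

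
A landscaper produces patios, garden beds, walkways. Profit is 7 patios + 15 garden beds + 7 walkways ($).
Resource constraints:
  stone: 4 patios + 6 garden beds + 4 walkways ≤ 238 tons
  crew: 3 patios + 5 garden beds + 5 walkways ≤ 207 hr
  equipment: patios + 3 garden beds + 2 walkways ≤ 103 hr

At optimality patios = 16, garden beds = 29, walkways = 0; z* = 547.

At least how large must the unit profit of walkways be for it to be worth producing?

10

At the optimum: stone uses 238 of 238 (binding); crew uses 193 of 207 (slack = 14); equipment uses 103 of 103 (binding).
By complementary slackness, y = 0 for the non-binding constraint.
From A_Bᵀ y = c: 4·y_stone + 1·y_equipment = 7; 6·y_stone + 3·y_equipment = 15.
→ y_stone = 1 and y_equipment = 3.
walkways enters the basis when its profit ≥ yᵀa₃ = 1·4 + 3·2 = 10.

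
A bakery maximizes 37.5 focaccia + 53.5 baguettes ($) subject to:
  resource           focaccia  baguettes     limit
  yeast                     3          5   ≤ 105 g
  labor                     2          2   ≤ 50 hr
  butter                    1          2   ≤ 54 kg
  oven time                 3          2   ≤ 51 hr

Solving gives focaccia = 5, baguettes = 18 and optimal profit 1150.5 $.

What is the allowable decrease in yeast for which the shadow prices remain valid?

Binding constraints: yeast, oven time. The basis is B = [[3,5],[3,2]] with det -9.
Per unit decrease in yeast, x* moves by d = (0.2222, -0.3333).
The basis stays optimal until baguettes reaches 0; allowable decrease = 54 g.

54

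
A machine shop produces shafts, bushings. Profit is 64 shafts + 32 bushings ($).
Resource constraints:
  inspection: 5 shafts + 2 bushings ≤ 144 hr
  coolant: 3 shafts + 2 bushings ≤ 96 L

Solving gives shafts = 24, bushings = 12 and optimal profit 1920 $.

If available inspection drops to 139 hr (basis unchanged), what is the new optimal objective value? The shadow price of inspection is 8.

Δb = -5, so new z* = 1920 + (8)·(-5) = 1920 − 40 = 1880.

1880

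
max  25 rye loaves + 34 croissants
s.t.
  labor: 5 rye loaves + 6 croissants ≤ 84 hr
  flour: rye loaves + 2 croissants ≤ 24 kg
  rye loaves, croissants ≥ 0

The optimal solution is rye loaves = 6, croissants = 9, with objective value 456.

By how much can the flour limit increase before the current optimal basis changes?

Binding constraints: labor, flour. The basis is B = [[5,6],[1,2]] with det 4.
Per unit increase in flour, x* moves by d = (-1.5, 1.25).
The basis stays optimal until rye loaves reaches 0; allowable increase = 4 kg.

4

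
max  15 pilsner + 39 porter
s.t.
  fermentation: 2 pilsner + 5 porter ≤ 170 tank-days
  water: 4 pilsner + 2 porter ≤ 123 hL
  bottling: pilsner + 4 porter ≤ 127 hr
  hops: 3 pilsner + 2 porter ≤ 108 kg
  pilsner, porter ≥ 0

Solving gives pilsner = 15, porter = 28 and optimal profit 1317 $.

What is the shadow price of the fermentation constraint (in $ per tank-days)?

7

Check each constraint at x*: fermentation 170/170 (tight); water 116/123 (slack 7); bottling 127/127 (tight); hops 101/108 (slack 7).
Since water, hops are not tight, their duals are 0.
The binding rows give the dual system: 2·y_fermentation + 1·y_bottling = 15 and 5·y_fermentation + 4·y_bottling = 39.
→ y_fermentation = 7 and y_bottling = 1.
Shadow price of fermentation = 7.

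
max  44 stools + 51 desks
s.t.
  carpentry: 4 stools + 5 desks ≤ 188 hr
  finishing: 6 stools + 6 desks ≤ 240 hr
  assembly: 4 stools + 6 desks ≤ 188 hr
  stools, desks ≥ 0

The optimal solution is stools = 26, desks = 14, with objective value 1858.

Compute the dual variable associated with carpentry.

0

At the optimum: carpentry uses 174 of 188 (slack = 14); finishing uses 240 of 240 (binding); assembly uses 188 of 188 (binding).
Since carpentry is not tight, its dual is 0.
From A_Bᵀ y = c: 6·y_finishing + 4·y_assembly = 44; 6·y_finishing + 6·y_assembly = 51.
Solving: y_finishing = 5, y_assembly = 3.5.
Shadow price of carpentry = 0.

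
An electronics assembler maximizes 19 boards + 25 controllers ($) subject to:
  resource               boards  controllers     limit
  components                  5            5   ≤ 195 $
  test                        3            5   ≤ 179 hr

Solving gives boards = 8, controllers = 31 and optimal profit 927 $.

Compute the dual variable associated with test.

3

At the optimum: components uses 195 of 195 (binding); test uses 179 of 179 (binding).
From A_Bᵀ y = c: 5·y_components + 3·y_test = 19; 5·y_components + 5·y_test = 25.
Solving: y_components = 2, y_test = 3.
Shadow price of test = 3.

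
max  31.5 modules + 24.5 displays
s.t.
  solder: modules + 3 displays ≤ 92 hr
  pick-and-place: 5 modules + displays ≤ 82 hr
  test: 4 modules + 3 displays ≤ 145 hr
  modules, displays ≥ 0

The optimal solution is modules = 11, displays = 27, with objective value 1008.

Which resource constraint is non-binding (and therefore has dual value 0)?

solder: 92/92 (binding)
pick-and-place: 82/82 (binding)
test: 125/145 (slack 20)
By complementary slackness, a constraint with positive slack has shadow price 0 → test.

test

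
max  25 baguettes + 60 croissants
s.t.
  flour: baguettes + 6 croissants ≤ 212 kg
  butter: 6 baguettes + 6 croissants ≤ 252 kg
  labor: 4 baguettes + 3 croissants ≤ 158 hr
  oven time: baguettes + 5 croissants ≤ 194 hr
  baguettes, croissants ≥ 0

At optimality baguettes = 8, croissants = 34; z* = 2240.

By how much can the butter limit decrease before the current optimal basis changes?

Binding constraints: flour, butter. The basis is B = [[1,6],[6,6]] with det -30.
Per unit decrease in butter, x* moves by d = (-0.2, 0.0333).
The basis stays optimal until baguettes reaches 0; allowable decrease = 40 kg.

40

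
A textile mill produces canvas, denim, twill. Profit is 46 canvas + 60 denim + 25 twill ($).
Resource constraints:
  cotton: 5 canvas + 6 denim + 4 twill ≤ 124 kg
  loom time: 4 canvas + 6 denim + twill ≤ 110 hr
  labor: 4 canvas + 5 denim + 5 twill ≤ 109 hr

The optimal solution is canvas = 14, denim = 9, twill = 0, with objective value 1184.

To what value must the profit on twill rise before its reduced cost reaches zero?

28

At the optimum: cotton uses 124 of 124 (binding); loom time uses 110 of 110 (binding); labor uses 101 of 109 (slack = 8).
Slack constraints have shadow price 0 (complementary slackness).
The binding rows give the dual system: 5·y_cotton + 4·y_loom time = 46 and 6·y_cotton + 6·y_loom time = 60.
→ y_cotton = 6 and y_loom time = 4.
twill enters the basis when its profit ≥ yᵀa₃ = 6·4 + 4·1 = 28.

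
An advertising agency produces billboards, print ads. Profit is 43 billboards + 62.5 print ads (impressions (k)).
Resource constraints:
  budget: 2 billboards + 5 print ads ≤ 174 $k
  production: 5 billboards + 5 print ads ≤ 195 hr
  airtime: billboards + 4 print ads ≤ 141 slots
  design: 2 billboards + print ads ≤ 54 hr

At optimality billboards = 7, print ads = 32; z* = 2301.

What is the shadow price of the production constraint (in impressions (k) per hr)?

6

Check each constraint at x*: budget 174/174 (tight); production 195/195 (tight); airtime 135/141 (slack 6); design 46/54 (slack 8).
Since airtime, design are not tight, their duals are 0.
From A_Bᵀ y = c: 2·y_budget + 5·y_production = 43; 5·y_budget + 5·y_production = 62.5.
→ y_budget = 6.5 and y_production = 6.
Shadow price of production = 6.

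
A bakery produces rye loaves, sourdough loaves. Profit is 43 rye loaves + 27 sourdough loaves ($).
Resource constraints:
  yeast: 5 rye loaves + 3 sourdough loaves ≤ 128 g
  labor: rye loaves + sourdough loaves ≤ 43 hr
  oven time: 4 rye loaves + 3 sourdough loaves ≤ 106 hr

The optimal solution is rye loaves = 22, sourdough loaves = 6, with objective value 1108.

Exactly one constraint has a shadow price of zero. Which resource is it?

labor

yeast: 128/128 (binding)
labor: 28/43 (slack 15)
oven time: 106/106 (binding)
By complementary slackness, a constraint with positive slack has shadow price 0 → labor.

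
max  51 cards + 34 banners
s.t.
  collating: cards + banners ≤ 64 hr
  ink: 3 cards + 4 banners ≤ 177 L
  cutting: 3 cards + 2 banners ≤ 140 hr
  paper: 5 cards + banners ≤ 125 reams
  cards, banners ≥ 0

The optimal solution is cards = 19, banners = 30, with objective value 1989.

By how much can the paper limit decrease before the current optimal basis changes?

Binding constraints: ink, paper. The basis is B = [[3,4],[5,1]] with det -17.
Per unit decrease in paper, x* moves by d = (-0.2353, 0.1765).
The basis stays optimal until cards reaches 0; allowable decrease = 80.75 reams.

80.75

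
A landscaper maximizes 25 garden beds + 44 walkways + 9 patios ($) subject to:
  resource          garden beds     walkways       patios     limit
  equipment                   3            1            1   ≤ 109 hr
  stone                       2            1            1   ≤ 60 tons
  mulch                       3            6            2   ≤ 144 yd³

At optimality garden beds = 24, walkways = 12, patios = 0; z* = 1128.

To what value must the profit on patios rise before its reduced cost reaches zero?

16

Binding: stone and mulch. Non-binding: equipment (25 unused).
Since equipment is not tight, its dual is 0.
From A_Bᵀ y = c: 2·y_stone + 3·y_mulch = 25; 1·y_stone + 6·y_mulch = 44.
Solving: y_stone = 2, y_mulch = 7.
patios enters the basis when its profit ≥ yᵀa₃ = 2·1 + 7·2 = 16.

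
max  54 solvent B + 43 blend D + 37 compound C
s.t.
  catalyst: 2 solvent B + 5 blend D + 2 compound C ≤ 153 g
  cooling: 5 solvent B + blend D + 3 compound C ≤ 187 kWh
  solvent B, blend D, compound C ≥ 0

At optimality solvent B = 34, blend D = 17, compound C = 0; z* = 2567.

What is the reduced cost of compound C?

-1

Check each constraint at x*: catalyst 153/153 (tight); cooling 187/187 (tight).
The binding rows give the dual system: 2·y_catalyst + 5·y_cooling = 54 and 5·y_catalyst + 1·y_cooling = 43.
→ y_catalyst = 7 and y_cooling = 8.
Reduced cost of compound C: c₃ − yᵀa₃ = 37 − (7·2 + 8·3) = 37 − 38 = -1.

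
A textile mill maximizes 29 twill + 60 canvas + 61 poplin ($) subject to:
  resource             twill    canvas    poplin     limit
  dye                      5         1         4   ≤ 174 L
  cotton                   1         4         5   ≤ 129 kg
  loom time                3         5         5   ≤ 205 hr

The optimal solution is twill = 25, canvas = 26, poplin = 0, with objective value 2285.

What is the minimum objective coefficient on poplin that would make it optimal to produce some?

65

Check each constraint at x*: dye 151/174 (slack 23); cotton 129/129 (tight); loom time 205/205 (tight).
Since dye is not tight, its dual is 0.
The binding rows give the dual system: 1·y_cotton + 3·y_loom time = 29 and 4·y_cotton + 5·y_loom time = 60.
Solving: y_cotton = 5, y_loom time = 8.
poplin enters the basis when its profit ≥ yᵀa₃ = 5·5 + 8·5 = 65.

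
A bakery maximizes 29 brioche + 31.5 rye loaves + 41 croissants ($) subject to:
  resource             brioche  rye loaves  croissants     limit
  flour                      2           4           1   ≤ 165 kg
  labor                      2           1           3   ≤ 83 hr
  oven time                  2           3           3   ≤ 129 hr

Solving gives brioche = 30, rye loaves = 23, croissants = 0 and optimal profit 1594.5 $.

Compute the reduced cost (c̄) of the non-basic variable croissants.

At the optimum: flour uses 152 of 165 (slack = 13); labor uses 83 of 83 (binding); oven time uses 129 of 129 (binding).
By complementary slackness, y = 0 for the non-binding constraint.
Dual feasibility on the basic columns requires 2·y_labor + 2·y_oven time = 29, 1·y_labor + 3·y_oven time = 31.5.
Solving: y_labor = 6, y_oven time = 8.5.
Reduced cost of croissants: c₃ − yᵀa₃ = 41 − (6·3 + 8.5·3) = 41 − 43.5 = -2.5.

-2.5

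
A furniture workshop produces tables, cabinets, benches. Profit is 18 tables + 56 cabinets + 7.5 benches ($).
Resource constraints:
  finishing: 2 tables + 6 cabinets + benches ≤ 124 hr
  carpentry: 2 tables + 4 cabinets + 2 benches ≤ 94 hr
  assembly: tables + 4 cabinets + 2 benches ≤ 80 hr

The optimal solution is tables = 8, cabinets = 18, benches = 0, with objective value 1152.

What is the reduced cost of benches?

Binding: finishing and assembly. Non-binding: carpentry (6 unused).
By complementary slackness, y = 0 for the non-binding constraint.
Dual feasibility on the basic columns requires 2·y_finishing + 1·y_assembly = 18, 6·y_finishing + 4·y_assembly = 56.
This yields shadow prices y_finishing = 8, y_assembly = 2.
Reduced cost of benches: c₃ − yᵀa₃ = 7.5 − (8·1 + 2·2) = 7.5 − 12 = -4.5.

-4.5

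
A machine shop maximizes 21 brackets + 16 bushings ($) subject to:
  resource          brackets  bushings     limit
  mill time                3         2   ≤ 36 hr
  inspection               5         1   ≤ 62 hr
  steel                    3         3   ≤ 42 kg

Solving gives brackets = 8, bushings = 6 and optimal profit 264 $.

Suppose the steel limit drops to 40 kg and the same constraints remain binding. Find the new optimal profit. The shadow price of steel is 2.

Δb = -2, so new z* = 264 + (2)·(-2) = 264 − 4 = 260.

260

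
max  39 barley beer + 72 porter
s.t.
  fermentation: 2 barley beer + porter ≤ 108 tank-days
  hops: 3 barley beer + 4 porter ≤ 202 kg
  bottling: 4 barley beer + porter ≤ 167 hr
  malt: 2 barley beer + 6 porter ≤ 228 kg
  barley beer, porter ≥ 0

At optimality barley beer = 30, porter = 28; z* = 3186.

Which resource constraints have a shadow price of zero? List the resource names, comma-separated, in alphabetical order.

fermentation: 88/108 (slack 20)
hops: 202/202 (binding)
bottling: 148/167 (slack 19)
malt: 228/228 (binding)
By complementary slackness, a constraint with positive slack has shadow price 0 → bottling, fermentation.

bottling, fermentation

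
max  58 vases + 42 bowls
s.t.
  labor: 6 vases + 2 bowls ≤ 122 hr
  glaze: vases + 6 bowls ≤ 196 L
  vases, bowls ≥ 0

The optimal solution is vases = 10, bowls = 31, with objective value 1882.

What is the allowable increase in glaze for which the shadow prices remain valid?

170

Binding constraints: labor, glaze. The basis is B = [[6,2],[1,6]] with det 34.
Per unit increase in glaze, x* moves by d = (-0.0588, 0.1765).
The basis stays optimal until vases reaches 0; allowable increase = 170 L.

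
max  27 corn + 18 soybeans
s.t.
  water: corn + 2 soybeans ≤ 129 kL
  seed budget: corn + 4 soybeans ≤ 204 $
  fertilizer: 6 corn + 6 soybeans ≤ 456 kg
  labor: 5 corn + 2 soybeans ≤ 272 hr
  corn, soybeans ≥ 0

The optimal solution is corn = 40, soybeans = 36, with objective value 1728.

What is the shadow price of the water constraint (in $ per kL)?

0

Check each constraint at x*: water 112/129 (slack 17); seed budget 184/204 (slack 20); fertilizer 456/456 (tight); labor 272/272 (tight).
Slack constraints have shadow price 0 (complementary slackness).
The binding rows give the dual system: 6·y_fertilizer + 5·y_labor = 27 and 6·y_fertilizer + 2·y_labor = 18.
Solving: y_fertilizer = 2, y_labor = 3.
Shadow price of water = 0.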